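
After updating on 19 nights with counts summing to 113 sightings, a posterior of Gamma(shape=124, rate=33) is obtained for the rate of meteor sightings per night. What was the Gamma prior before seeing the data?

Gamma(shape=11, rate=14)

A Gamma(α, β) prior (rate parametrization) on a Poisson rate with n observations summing to S gives posterior Gamma(α+S, β+n).
So α = 124 − 113 = 11 and β = 33 − 19 = 14.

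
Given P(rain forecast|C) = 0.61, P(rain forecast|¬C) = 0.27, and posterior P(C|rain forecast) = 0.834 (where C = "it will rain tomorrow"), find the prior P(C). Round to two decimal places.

In odds form, posterior odds = prior odds × likelihood ratio, so prior odds = posterior odds ÷ LR.
Posterior odds = 0.834/(1−0.834) = 5.0241. LR = 0.61/0.27 = 2.2593.
Prior odds = 5.0241/2.2593 = 2.2237, so P(C) = 2.2237/(1+2.2237) ≈ 0.69.

P(C) = 0.69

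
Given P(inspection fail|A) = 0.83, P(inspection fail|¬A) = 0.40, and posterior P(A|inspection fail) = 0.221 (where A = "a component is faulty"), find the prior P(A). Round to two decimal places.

Bayes' rule in odds form gives O(A|E) = O(A)·[P(E|A)/P(E|¬A)], hence O(A) = O(A|E)/LR.
Posterior odds = 0.221/(1−0.221) = 0.2837. LR = 0.83/0.40 = 2.0750.
Prior odds = 0.2837/2.0750 = 0.1367, so P(A) = 0.1367/(1+0.1367) ≈ 0.12.

P(A) = 0.12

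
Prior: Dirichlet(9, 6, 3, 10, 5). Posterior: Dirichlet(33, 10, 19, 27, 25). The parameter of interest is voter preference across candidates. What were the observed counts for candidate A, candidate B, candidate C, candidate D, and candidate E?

For a Dirichlet(α) prior with multinomial counts c, the posterior is Dirichlet(α + c) componentwise.
Counts are posterior − prior componentwise: 33−9=24, 10−6=4, 19−3=16, 27−10=17, 25−5=20.

counts (24, 4, 16, 17, 20)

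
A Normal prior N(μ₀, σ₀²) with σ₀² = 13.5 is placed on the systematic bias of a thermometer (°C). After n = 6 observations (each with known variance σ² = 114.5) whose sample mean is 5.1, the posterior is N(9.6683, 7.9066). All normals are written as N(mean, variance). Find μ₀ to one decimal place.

With known observation variance, the Normal–Normal posterior has precision τ_n = τ₀ + n/σ² and mean μ_n = (τ₀μ₀ + (n/σ²)x̄)/τ_n.
Here τ₀ = 1/13.5 = 0.074074 and τ_data = 6/114.5 = 0.052402, so τ_n = 0.126476.
Rearranging for μ₀: μ₀ = (μ_n·τ_n − τ_data·x̄)/τ₀ = (9.6683·0.126476 − 0.052402·5.1) / 0.074074 = 0.955558/0.074074 ≈ 12.9.

μ₀ = 12.9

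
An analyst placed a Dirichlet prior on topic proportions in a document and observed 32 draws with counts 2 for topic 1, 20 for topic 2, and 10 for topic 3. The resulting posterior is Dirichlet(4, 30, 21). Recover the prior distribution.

Dirichlet(2, 10, 11)

For a Dirichlet(α) prior with multinomial counts c, the posterior is Dirichlet(α + c) componentwise.
Subtract each count from the matching posterior parameter: 4−2=2, 30−20=10, 21−10=11.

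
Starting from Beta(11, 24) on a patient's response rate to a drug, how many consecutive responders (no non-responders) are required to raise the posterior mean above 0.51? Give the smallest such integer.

k = 14

After k responders and 0 non-responders the posterior is Beta(11+k, 24), with mean (11+k)/(11+24+k).
Set (11+k)/(35+k) > 0.51 and solve: k > (0.51·35 − 11)/(1 − 0.51) = 13.980.
The smallest integer exceeding 13.980 is 14, and checking k=14: (25)/(49) = 0.5102 > 0.51.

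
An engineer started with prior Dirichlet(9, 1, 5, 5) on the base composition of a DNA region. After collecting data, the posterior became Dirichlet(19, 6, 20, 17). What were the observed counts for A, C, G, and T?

counts (10, 5, 15, 12)

For a Dirichlet(α) prior with multinomial counts c, the posterior is Dirichlet(α + c) componentwise.
Counts are posterior − prior componentwise: 19−9=10, 6−1=5, 20−5=15, 17−5=12.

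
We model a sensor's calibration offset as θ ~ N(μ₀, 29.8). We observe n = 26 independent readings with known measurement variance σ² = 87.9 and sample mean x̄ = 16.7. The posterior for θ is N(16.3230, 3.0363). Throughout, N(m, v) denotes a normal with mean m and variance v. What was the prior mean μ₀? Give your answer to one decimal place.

μ₀ = 13.0

The posterior mean is a precision-weighted average: μ_n = (τ₀μ₀ + τ_data·x̄)/(τ₀+τ_data), with τ₀=1/σ₀² and τ_data=n/σ².
Here τ₀ = 1/29.8 = 0.033557 and τ_data = 26/87.9 = 0.295791, so τ_n = 0.329348.
Rearranging for μ₀: μ₀ = (μ_n·τ_n − τ_data·x̄)/τ₀ = (16.3230·0.329348 − 0.295791·16.7) / 0.033557 = 0.436238/0.033557 ≈ 13.0.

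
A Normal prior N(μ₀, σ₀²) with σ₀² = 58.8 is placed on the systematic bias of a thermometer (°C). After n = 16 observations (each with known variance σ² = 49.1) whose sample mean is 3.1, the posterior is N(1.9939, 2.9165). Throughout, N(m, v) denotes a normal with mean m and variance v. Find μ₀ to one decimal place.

μ₀ = -19.2

The posterior mean is a precision-weighted average: μ_n = (τ₀μ₀ + τ_data·x̄)/(τ₀+τ_data), with τ₀=1/σ₀² and τ_data=n/σ².
Here τ₀ = 1/58.8 = 0.017007 and τ_data = 16/49.1 = 0.325866, so τ_n = 0.342873.
Rearranging for μ₀: μ₀ = (μ_n·τ_n − τ_data·x̄)/τ₀ = (1.9939·0.342873 − 0.325866·3.1) / 0.017007 = -0.326530/0.017007 ≈ -19.2.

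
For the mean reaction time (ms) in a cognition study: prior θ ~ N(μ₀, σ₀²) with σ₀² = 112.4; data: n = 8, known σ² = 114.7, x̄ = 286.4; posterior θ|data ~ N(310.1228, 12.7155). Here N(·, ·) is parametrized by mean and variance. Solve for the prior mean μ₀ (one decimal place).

μ₀ = 496.1

The posterior mean is a precision-weighted average: μ_n = (τ₀μ₀ + τ_data·x̄)/(τ₀+τ_data), with τ₀=1/σ₀² and τ_data=n/σ².
Here τ₀ = 1/112.4 = 0.008897 and τ_data = 8/114.7 = 0.069747, so τ_n = 0.078644.
Rearranging for μ₀: μ₀ = (μ_n·τ_n − τ_data·x̄)/τ₀ = (310.1228·0.078644 − 0.069747·286.4) / 0.008897 = 4.413757/0.008897 ≈ 496.1.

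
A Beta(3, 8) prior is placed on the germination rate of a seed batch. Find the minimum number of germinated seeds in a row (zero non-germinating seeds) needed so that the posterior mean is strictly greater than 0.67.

k = 14

After k germinated seeds and 0 non-germinating seeds the posterior is Beta(3+k, 8), with mean (3+k)/(3+8+k).
Set (3+k)/(11+k) > 0.67 and solve: k > (0.67·11 − 3)/(1 − 0.67) = 13.242.
The smallest integer exceeding 13.242 is 14.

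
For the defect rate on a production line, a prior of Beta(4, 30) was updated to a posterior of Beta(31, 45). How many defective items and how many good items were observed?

Beta is conjugate to the binomial likelihood: posterior = Beta(a+s, b+f).
So s = 31 − 4 = 27 and f = 45 − 30 = 15.

27 defective items and 15 good items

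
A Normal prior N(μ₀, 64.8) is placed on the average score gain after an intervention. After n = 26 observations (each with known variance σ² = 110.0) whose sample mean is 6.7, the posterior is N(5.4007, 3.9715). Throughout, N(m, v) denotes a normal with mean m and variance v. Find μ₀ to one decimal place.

With known observation variance, the Normal–Normal posterior has precision τ_n = τ₀ + n/σ² and mean μ_n = (τ₀μ₀ + (n/σ²)x̄)/τ_n.
Here τ₀ = 1/64.8 = 0.015432 and τ_data = 26/110.0 = 0.236364, so τ_n = 0.251796.
Rearranging for μ₀: μ₀ = (μ_n·τ_n − τ_data·x̄)/τ₀ = (5.4007·0.251796 − 0.236364·6.7) / 0.015432 = -0.223764/0.015432 ≈ -14.5.

μ₀ = -14.5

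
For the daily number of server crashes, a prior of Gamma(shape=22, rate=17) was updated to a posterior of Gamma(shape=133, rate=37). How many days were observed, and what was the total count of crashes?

Gamma–Poisson conjugacy: posterior shape = α + Σxᵢ, posterior rate = β + n.
Matching: Σxᵢ = 133 − 22 = 111 and n = 37 − 17 = 20.

n = 20 days with total 111 crashes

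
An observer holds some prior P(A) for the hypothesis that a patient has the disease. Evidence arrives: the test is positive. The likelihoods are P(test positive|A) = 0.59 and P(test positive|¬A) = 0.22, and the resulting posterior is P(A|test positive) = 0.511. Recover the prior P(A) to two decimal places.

In odds form, posterior odds = prior odds × likelihood ratio, so prior odds = posterior odds ÷ LR.
Posterior odds = 0.511/(1−0.511) = 1.0450. LR = 0.59/0.22 = 2.6818.
Prior odds = 1.0450/2.6818 = 0.3897, so P(A) = 0.3897/(1+0.3897) ≈ 0.28.

P(A) = 0.28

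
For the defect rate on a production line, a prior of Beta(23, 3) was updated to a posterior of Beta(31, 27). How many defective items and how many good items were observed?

Beta is conjugate to the binomial likelihood: posterior = Beta(α+s, β+f).
Match parameters: s=31−23=8, f=27−3=24.

8 defective items and 24 good items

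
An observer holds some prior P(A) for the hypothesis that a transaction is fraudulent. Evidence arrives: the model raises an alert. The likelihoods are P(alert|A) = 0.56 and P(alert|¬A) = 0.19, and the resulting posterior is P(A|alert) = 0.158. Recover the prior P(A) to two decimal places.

P(A) = 0.06

In odds form, posterior odds = prior odds × likelihood ratio, so prior odds = posterior odds ÷ LR.
Posterior odds = 0.158/(1−0.158) = 0.1876. LR = 0.56/0.19 = 2.9474.
Prior odds = 0.1876/2.9474 = 0.0636, so P(A) = 0.0636/(1+0.0636) ≈ 0.06.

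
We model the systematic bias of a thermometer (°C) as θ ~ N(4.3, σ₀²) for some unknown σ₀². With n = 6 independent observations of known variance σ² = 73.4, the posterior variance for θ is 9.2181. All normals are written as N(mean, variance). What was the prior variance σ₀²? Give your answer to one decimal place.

σ₀² = 37.4

For the Normal–Normal model with known σ², precisions add: τ_n = τ₀ + n/σ².
So 1/σ₀² = 1/9.2181 − 6/73.4 = 0.108482 − 0.081744 = 0.026738.
Hence σ₀² = 1/0.026738 ≈ 37.4.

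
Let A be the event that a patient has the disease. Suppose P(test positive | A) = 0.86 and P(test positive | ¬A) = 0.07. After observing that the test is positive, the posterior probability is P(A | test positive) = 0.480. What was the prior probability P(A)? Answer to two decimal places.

P(A) = 0.07

In odds form, posterior odds = prior odds × likelihood ratio, so prior odds = posterior odds ÷ LR.
Posterior odds = 0.480/(1−0.480) = 0.9231. LR = 0.86/0.07 = 12.2857.
Prior odds = 0.9231/12.2857 = 0.0751, so P(A) = 0.0751/(1+0.0751) ≈ 0.07.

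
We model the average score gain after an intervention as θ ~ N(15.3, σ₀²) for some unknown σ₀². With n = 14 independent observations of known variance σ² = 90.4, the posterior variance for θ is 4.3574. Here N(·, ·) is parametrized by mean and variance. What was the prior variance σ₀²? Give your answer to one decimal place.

σ₀² = 13.4

For the Normal–Normal model with known σ², precisions add: τ_n = τ₀ + n/σ².
So 1/σ₀² = 1/4.3574 − 14/90.4 = 0.229495 − 0.154867 = 0.074628.
Hence σ₀² = 1/0.074628 ≈ 13.4.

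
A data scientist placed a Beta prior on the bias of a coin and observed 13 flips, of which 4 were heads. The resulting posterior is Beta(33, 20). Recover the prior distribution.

Beta(29, 11)

A Beta(α, β) prior with s successes and f failures in binomial data gives a Beta(α+s, β+f) posterior.
Subtract the data counts: 33−4=29, 20−9=11.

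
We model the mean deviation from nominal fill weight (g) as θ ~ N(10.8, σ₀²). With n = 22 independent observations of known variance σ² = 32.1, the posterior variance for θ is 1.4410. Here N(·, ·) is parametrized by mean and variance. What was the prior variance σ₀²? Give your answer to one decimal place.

σ₀² = 116.2

Posterior precision equals prior precision plus data precision: 1/σ_n² = 1/σ₀² + n/σ².
So 1/σ₀² = 1/1.4410 − 22/32.1 = 0.693963 − 0.685358 = 0.008605.
Hence σ₀² = 1/0.008605 ≈ 116.2.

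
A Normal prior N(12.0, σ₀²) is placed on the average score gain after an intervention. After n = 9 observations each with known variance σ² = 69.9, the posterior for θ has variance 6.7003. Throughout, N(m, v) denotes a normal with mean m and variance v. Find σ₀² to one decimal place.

σ₀² = 48.8

For the Normal–Normal model with known σ², precisions add: τ_n = τ₀ + n/σ².
So 1/σ₀² = 1/6.7003 − 9/69.9 = 0.149247 − 0.128755 = 0.020492.
Hence σ₀² = 1/0.020492 ≈ 48.8.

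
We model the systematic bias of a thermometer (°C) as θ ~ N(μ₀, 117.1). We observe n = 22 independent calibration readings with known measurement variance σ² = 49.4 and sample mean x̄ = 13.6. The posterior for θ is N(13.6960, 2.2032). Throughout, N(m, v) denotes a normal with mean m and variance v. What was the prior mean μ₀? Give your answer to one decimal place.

μ₀ = 18.7

With known observation variance, the Normal–Normal posterior has precision τ_n = τ₀ + n/σ² and mean μ_n = (τ₀μ₀ + (n/σ²)x̄)/τ_n.
Here τ₀ = 1/117.1 = 0.008540 and τ_data = 22/49.4 = 0.445344, so τ_n = 0.453884.
Rearranging for μ₀: μ₀ = (μ_n·τ_n − τ_data·x̄)/τ₀ = (13.6960·0.453884 − 0.445344·13.6) / 0.008540 = 0.159717/0.008540 ≈ 18.7.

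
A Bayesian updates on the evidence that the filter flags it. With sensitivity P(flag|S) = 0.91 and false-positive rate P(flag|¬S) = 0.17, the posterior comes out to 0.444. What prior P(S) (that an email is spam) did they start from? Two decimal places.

In odds form, posterior odds = prior odds × likelihood ratio, so prior odds = posterior odds ÷ LR.
Posterior odds = 0.444/(1−0.444) = 0.7986. LR = 0.91/0.17 = 5.3529.
Prior odds = 0.7986/5.3529 = 0.1492, so P(S) = 0.1492/(1+0.1492) ≈ 0.13.

P(S) = 0.13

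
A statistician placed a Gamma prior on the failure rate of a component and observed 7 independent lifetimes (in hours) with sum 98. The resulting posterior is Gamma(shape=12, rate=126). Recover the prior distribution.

Gamma(shape=5, rate=28)

Gamma–exponential conjugacy: posterior shape = α + n, posterior rate = β + Σtᵢ.
So α = 12 − 7 = 5 and β = 126 − 98 = 28.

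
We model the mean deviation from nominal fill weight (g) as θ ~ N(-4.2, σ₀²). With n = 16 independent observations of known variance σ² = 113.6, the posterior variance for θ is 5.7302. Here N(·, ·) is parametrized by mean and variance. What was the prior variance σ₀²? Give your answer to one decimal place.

σ₀² = 29.7

For the Normal–Normal model with known σ², precisions add: τ_n = τ₀ + n/σ².
So 1/σ₀² = 1/5.7302 − 16/113.6 = 0.174514 − 0.140845 = 0.033669.
Hence σ₀² = 1/0.033669 ≈ 29.7.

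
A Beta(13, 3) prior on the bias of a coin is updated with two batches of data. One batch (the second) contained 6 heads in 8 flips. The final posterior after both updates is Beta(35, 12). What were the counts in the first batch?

Because Beta–binomial updating is additive in the counts, the combined data contributed (α_post−α_prior, β_post−β_prior) successes and failures.
Total across both batches: 35−13=22 heads, 12−3=9 tails.
Subtract the second batch: 22−6=16 heads and 9−2=7 tails.

16 heads and 7 tails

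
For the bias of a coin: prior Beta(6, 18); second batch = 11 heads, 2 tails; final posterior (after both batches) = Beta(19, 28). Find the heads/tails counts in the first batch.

2 heads and 8 tails

Sequential conjugate updates are equivalent to a single update on the pooled data, so total successes = posterior α − prior α and total failures = posterior β − prior β.
Total across both batches: 19−6=13 heads, 28−18=10 tails.
Subtract the second batch: 13−11=2 heads and 10−2=8 tails.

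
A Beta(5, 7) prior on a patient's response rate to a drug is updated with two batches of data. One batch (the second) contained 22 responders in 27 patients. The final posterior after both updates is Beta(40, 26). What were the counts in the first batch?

Sequential conjugate updates are equivalent to a single update on the pooled data, so total successes = posterior α − prior α and total failures = posterior β − prior β.
Total across both batches: 40−5=35 responders, 26−7=19 non-responders.
Subtract the second batch: 35−22=13 responders and 19−5=14 non-responders.

13 responders and 14 non-responders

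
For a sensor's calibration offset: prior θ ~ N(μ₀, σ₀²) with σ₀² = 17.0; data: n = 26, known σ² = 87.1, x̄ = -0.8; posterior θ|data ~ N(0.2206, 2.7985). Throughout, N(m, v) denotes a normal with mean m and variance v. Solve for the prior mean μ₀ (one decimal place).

The posterior mean is a precision-weighted average: μ_n = (τ₀μ₀ + τ_data·x̄)/(τ₀+τ_data), with τ₀=1/σ₀² and τ_data=n/σ².
Here τ₀ = 1/17.0 = 0.058824 and τ_data = 26/87.1 = 0.298507, so τ_n = 0.357331.
Rearranging for μ₀: μ₀ = (μ_n·τ_n − τ_data·x̄)/τ₀ = (0.2206·0.357331 − 0.298507·-0.8) / 0.058824 = 0.317633/0.058824 ≈ 5.4.

μ₀ = 5.4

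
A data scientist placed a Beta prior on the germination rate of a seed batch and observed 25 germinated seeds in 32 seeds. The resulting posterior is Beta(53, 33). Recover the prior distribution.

Beta is conjugate to the binomial likelihood: posterior = Beta(a+s, b+f).
So a = 53 − 25 = 28 and b = 33 − 7 = 26.

Beta(28, 26)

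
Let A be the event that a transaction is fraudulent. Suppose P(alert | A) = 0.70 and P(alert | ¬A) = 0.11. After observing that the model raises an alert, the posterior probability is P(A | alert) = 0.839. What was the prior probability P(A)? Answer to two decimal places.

Bayes' rule in odds form gives O(A|E) = O(A)·[P(E|A)/P(E|¬A)], hence O(A) = O(A|E)/LR.
Posterior odds = 0.839/(1−0.839) = 5.2112. LR = 0.70/0.11 = 6.3636.
Prior odds = 5.2112/6.3636 = 0.8189, so P(A) = 0.8189/(1+0.8189) ≈ 0.45.

P(A) = 0.45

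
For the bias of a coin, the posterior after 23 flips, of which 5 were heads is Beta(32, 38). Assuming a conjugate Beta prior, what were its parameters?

Under Beta–binomial conjugacy the posterior parameters are (α+s, β+f).
Subtract the data counts: 32−5=27, 38−18=20.

Beta(27, 20)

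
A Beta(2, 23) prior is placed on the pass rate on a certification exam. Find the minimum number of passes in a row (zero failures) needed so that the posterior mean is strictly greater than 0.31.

After k passes and 0 failures the posterior is Beta(2+k, 23), with mean (2+k)/(2+23+k).
Set (2+k)/(25+k) > 0.31 and solve: k > (0.31·25 − 2)/(1 − 0.31) = 8.333.
The smallest integer exceeding 8.333 is 9, and checking k=9: (11)/(34) = 0.3235 > 0.31.

k = 9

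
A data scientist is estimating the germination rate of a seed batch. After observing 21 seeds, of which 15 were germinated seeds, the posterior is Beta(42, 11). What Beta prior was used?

Under Beta–binomial conjugacy the posterior parameters are (α+s, β+f).
So α = 42 − 15 = 27 and β = 11 − 6 = 5.

Beta(27, 5)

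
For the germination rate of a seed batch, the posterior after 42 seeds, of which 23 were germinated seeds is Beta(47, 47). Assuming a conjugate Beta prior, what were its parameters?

Under Beta–binomial conjugacy the posterior parameters are (a+s, b+f).
Subtract the data counts: 47−23=24, 47−19=28.

Beta(24, 28)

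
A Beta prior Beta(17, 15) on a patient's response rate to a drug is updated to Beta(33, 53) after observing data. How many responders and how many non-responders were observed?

Under Beta–binomial conjugacy the posterior parameters are (α+s, β+f).
So s = 33 − 17 = 16 and f = 53 − 15 = 38.

16 responders and 38 non-responders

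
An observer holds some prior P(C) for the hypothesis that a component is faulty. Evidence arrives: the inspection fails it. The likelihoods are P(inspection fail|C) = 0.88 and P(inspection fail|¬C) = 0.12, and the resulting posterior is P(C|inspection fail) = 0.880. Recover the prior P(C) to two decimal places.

P(C) = 0.50

Bayes' rule in odds form gives O(C|E) = O(C)·[P(E|C)/P(E|¬C)], hence O(C) = O(C|E)/LR.
Posterior odds = 0.880/(1−0.880) = 7.3333. LR = 0.88/0.12 = 7.3333.
Prior odds = 7.3333/7.3333 = 1.0000, so P(C) = 1.0000/(1+1.0000) ≈ 0.50.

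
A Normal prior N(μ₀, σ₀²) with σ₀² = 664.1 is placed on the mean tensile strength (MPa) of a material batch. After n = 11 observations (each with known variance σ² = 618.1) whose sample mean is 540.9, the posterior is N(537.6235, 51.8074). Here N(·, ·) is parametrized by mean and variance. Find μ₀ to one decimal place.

μ₀ = 498.9

The posterior mean is a precision-weighted average: μ_n = (τ₀μ₀ + τ_data·x̄)/(τ₀+τ_data), with τ₀=1/σ₀² and τ_data=n/σ².
Here τ₀ = 1/664.1 = 0.001506 and τ_data = 11/618.1 = 0.017796, so τ_n = 0.019302.
Rearranging for μ₀: μ₀ = (μ_n·τ_n − τ_data·x̄)/τ₀ = (537.6235·0.019302 − 0.017796·540.9) / 0.001506 = 0.751352/0.001506 ≈ 498.9.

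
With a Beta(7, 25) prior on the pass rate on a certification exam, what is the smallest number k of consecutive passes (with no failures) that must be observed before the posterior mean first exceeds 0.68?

After k passes and 0 failures the posterior is Beta(7+k, 25), with mean (7+k)/(7+25+k).
Set (7+k)/(32+k) > 0.68 and solve: k > (0.68·32 − 7)/(1 − 0.68) = 46.125.
The smallest integer exceeding 46.125 is 47, and checking k=47: (54)/(79) = 0.6835 > 0.68.

k = 47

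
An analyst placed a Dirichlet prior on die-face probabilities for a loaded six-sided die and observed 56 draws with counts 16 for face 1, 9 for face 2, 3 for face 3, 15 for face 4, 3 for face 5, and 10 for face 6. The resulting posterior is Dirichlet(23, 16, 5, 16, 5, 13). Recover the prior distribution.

For a Dirichlet(α) prior with multinomial counts c, the posterior is Dirichlet(α + c) componentwise.
Subtract each count from the matching posterior parameter: 23−16=7, 16−9=7, 5−3=2, 16−15=1, 5−3=2, 13−10=3.

Dirichlet(7, 7, 2, 1, 2, 3)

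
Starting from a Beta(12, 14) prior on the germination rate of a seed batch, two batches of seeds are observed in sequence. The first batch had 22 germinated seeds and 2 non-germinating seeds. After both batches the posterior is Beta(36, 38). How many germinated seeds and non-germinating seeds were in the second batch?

2 germinated seeds and 22 non-germinating seeds

Sequential conjugate updates are equivalent to a single update on the pooled data, so total successes = posterior α − prior α and total failures = posterior β − prior β.
Total across both batches: 36−12=24 germinated seeds, 38−14=24 non-germinating seeds.
Subtract the first batch: 24−22=2 germinated seeds and 24−2=22 non-germinating seeds.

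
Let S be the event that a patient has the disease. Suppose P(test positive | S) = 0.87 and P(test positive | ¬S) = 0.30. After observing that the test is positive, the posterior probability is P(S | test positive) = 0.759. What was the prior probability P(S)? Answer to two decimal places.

In odds form, posterior odds = prior odds × likelihood ratio, so prior odds = posterior odds ÷ LR.
Posterior odds = 0.759/(1−0.759) = 3.1494. LR = 0.87/0.30 = 2.9000.
Prior odds = 3.1494/2.9000 = 1.0860, so P(S) = 1.0860/(1+1.0860) ≈ 0.52.

P(S) = 0.52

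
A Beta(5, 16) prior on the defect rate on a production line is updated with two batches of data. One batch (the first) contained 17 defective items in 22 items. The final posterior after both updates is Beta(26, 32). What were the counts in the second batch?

Because Beta–binomial updating is additive in the counts, the combined data contributed (α_post−α_prior, β_post−β_prior) successes and failures.
Total across both batches: 26−5=21 defective items, 32−16=16 good items.
Subtract the first batch: 21−17=4 defective items and 16−5=11 good items.

4 defective items and 11 good items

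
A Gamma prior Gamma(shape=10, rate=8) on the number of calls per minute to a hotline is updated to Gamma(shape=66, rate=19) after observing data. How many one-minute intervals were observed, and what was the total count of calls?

n = 11 one-minute intervals with total 56 calls

A Gamma(α, β) prior (rate parametrization) on a Poisson rate with n observations summing to S gives posterior Gamma(α+S, β+n).
Matching: Σxᵢ = 66 − 10 = 56 and n = 19 − 8 = 11.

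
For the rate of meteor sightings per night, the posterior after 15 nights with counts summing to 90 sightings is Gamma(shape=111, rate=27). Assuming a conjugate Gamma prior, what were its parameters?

Gamma(shape=21, rate=12)

Gamma–Poisson conjugacy: posterior shape = α + Σxᵢ, posterior rate = β + n.
So α = 111 − 90 = 21 and β = 27 − 15 = 12.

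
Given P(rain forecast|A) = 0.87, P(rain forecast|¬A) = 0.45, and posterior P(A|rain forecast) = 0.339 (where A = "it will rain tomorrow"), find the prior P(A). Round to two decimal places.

Bayes' rule in odds form gives O(A|E) = O(A)·[P(E|A)/P(E|¬A)], hence O(A) = O(A|E)/LR.
Posterior odds = 0.339/(1−0.339) = 0.5129. LR = 0.87/0.45 = 1.9333.
Prior odds = 0.5129/1.9333 = 0.2653, so P(A) = 0.2653/(1+0.2653) ≈ 0.21.

P(A) = 0.21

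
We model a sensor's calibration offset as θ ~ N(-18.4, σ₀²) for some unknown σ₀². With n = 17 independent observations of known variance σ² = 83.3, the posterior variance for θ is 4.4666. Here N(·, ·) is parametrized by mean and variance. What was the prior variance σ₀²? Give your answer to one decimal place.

σ₀² = 50.5

Posterior precision equals prior precision plus data precision: 1/σ_n² = 1/σ₀² + n/σ².
So 1/σ₀² = 1/4.4666 − 17/83.3 = 0.223884 − 0.204082 = 0.019802.
Hence σ₀² = 1/0.019802 ≈ 50.5.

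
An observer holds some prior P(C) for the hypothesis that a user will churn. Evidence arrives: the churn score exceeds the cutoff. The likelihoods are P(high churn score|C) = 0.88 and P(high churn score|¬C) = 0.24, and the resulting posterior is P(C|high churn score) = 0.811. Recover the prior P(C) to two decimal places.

In odds form, posterior odds = prior odds × likelihood ratio, so prior odds = posterior odds ÷ LR.
Posterior odds = 0.811/(1−0.811) = 4.2910. LR = 0.88/0.24 = 3.6667.
Prior odds = 4.2910/3.6667 = 1.1703, so P(C) = 1.1703/(1+1.1703) ≈ 0.54.

P(C) = 0.54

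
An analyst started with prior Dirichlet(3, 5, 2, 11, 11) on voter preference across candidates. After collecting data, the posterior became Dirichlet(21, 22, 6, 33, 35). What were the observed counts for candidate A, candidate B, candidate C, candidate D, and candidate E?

For a Dirichlet(α) prior with multinomial counts c, the posterior is Dirichlet(α + c) componentwise.
Counts are posterior − prior componentwise: 21−3=18, 22−5=17, 6−2=4, 33−11=22, 35−11=24.

counts (18, 17, 4, 22, 24)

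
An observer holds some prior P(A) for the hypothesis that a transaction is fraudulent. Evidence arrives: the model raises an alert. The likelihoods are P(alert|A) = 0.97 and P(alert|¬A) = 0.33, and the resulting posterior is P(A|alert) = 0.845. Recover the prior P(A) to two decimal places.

P(A) = 0.65

In odds form, posterior odds = prior odds × likelihood ratio, so prior odds = posterior odds ÷ LR.
Posterior odds = 0.845/(1−0.845) = 5.4516. LR = 0.97/0.33 = 2.9394.
Prior odds = 5.4516/2.9394 = 1.8547, so P(A) = 1.8547/(1+1.8547) ≈ 0.65.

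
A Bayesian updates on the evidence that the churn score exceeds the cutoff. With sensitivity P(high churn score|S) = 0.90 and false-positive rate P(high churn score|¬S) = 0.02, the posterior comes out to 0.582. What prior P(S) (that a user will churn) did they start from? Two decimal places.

In odds form, posterior odds = prior odds × likelihood ratio, so prior odds = posterior odds ÷ LR.
Posterior odds = 0.582/(1−0.582) = 1.3923. LR = 0.90/0.02 = 45.0000.
Prior odds = 1.3923/45.0000 = 0.0309, so P(S) = 0.0309/(1+0.0309) ≈ 0.03.

P(S) = 0.03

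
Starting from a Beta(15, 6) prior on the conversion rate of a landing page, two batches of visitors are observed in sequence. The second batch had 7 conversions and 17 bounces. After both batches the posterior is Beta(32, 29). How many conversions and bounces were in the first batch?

Sequential conjugate updates are equivalent to a single update on the pooled data, so total successes = posterior α − prior α and total failures = posterior β − prior β.
Total across both batches: 32−15=17 conversions, 29−6=23 bounces.
Subtract the second batch: 17−7=10 conversions and 23−17=6 bounces.

10 conversions and 6 bounces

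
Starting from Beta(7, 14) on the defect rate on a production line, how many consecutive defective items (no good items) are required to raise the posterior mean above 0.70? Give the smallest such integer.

After k defective items and 0 good items the posterior is Beta(7+k, 14), with mean (7+k)/(7+14+k).
Set (7+k)/(21+k) > 0.70 and solve: k > (0.70·21 − 7)/(1 − 0.70) = 25.667.
The smallest integer exceeding 25.667 is 26.

k = 26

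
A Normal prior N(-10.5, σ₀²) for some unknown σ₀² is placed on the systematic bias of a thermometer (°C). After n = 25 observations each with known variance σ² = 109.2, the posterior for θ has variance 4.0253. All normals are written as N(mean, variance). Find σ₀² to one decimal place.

For the Normal–Normal model with known σ², precisions add: τ_n = τ₀ + n/σ².
So 1/σ₀² = 1/4.0253 − 25/109.2 = 0.248429 − 0.228938 = 0.019491.
Hence σ₀² = 1/0.019491 ≈ 51.3.

σ₀² = 51.3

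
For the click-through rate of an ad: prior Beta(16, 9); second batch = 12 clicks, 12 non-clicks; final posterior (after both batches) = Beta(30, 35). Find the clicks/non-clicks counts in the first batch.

2 clicks and 14 non-clicks

Because Beta–binomial updating is additive in the counts, the combined data contributed (α_post−α_prior, β_post−β_prior) successes and failures.
Total across both batches: 30−16=14 clicks, 35−9=26 non-clicks.
Subtract the second batch: 14−12=2 clicks and 26−12=14 non-clicks.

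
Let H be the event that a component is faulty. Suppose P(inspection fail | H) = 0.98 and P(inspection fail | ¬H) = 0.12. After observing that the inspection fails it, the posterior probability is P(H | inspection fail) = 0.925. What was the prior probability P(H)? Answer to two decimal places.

P(H) = 0.60

In odds form, posterior odds = prior odds × likelihood ratio, so prior odds = posterior odds ÷ LR.
Posterior odds = 0.925/(1−0.925) = 12.3333. LR = 0.98/0.12 = 8.1667.
Prior odds = 12.3333/8.1667 = 1.5102, so P(H) = 1.5102/(1+1.5102) ≈ 0.60.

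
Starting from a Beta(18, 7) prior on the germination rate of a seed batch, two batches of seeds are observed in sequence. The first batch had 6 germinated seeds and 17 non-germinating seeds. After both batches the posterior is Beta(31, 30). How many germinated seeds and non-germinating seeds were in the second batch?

Sequential conjugate updates are equivalent to a single update on the pooled data, so total successes = posterior α − prior α and total failures = posterior β − prior β.
Total across both batches: 31−18=13 germinated seeds, 30−7=23 non-germinating seeds.
Subtract the first batch: 13−6=7 germinated seeds and 23−17=6 non-germinating seeds.

7 germinated seeds and 6 non-germinating seeds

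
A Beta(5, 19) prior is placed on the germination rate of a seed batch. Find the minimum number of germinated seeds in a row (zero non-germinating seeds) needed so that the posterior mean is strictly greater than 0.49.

k = 14

After k germinated seeds and 0 non-germinating seeds the posterior is Beta(5+k, 19), with mean (5+k)/(5+19+k).
Set (5+k)/(24+k) > 0.49 and solve: k > (0.49·24 − 5)/(1 − 0.49) = 13.255.
The smallest integer exceeding 13.255 is 14.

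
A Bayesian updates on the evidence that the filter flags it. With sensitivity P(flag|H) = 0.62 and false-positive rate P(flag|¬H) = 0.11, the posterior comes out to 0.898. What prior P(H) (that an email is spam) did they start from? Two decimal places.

In odds form, posterior odds = prior odds × likelihood ratio, so prior odds = posterior odds ÷ LR.
Posterior odds = 0.898/(1−0.898) = 8.8039. LR = 0.62/0.11 = 5.6364.
Prior odds = 8.8039/5.6364 = 1.5620, so P(H) = 1.5620/(1+1.5620) ≈ 0.61.

P(H) = 0.61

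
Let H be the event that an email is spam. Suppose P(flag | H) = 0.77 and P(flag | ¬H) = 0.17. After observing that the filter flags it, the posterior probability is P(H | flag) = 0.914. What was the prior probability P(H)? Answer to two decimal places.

In odds form, posterior odds = prior odds × likelihood ratio, so prior odds = posterior odds ÷ LR.
Posterior odds = 0.914/(1−0.914) = 10.6279. LR = 0.77/0.17 = 4.5294.
Prior odds = 10.6279/4.5294 = 2.3464, so P(H) = 2.3464/(1+2.3464) ≈ 0.70.

P(H) = 0.70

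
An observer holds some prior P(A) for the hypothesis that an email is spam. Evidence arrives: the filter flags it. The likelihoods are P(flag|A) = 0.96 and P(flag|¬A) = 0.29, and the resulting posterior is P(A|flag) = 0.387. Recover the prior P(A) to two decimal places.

P(A) = 0.16

In odds form, posterior odds = prior odds × likelihood ratio, so prior odds = posterior odds ÷ LR.
Posterior odds = 0.387/(1−0.387) = 0.6313. LR = 0.96/0.29 = 3.3103.
Prior odds = 0.6313/3.3103 = 0.1907, so P(A) = 0.1907/(1+0.1907) ≈ 0.16.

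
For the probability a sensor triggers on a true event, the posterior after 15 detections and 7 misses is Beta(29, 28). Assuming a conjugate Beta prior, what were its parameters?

Beta(14, 21)

Under Beta–binomial conjugacy the posterior parameters are (a+s, b+f).
Subtract the data counts: 29−15=14, 28−7=21.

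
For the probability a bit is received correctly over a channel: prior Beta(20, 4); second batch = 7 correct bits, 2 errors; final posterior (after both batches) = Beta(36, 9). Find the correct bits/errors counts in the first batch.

9 correct bits and 3 errors

Because Beta–binomial updating is additive in the counts, the combined data contributed (α_post−α_prior, β_post−β_prior) successes and failures.
Total across both batches: 36−20=16 correct bits, 9−4=5 errors.
Subtract the second batch: 16−7=9 correct bits and 5−2=3 errors.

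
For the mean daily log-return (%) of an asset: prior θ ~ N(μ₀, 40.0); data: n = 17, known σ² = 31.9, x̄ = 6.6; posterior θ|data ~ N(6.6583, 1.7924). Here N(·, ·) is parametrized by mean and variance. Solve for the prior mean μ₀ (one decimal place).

μ₀ = 7.9

With known observation variance, the Normal–Normal posterior has precision τ_n = τ₀ + n/σ² and mean μ_n = (τ₀μ₀ + (n/σ²)x̄)/τ_n.
Here τ₀ = 1/40.0 = 0.025000 and τ_data = 17/31.9 = 0.532915, so τ_n = 0.557915.
Rearranging for μ₀: μ₀ = (μ_n·τ_n − τ_data·x̄)/τ₀ = (6.6583·0.557915 − 0.532915·6.6) / 0.025000 = 0.197526/0.025000 ≈ 7.9.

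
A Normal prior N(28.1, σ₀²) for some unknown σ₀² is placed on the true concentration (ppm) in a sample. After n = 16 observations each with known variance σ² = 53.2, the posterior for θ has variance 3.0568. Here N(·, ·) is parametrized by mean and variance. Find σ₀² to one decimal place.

σ₀² = 37.9

For the Normal–Normal model with known σ², precisions add: τ_n = τ₀ + n/σ².
So 1/σ₀² = 1/3.0568 − 16/53.2 = 0.327139 − 0.300752 = 0.026387.
Hence σ₀² = 1/0.026387 ≈ 37.9.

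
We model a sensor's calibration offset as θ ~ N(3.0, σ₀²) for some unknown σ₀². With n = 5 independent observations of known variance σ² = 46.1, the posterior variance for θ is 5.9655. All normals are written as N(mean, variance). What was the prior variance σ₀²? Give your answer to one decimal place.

σ₀² = 16.9

For the Normal–Normal model with known σ², precisions add: τ_n = τ₀ + n/σ².
So 1/σ₀² = 1/5.9655 − 5/46.1 = 0.167631 − 0.108460 = 0.059171.
Hence σ₀² = 1/0.059171 ≈ 16.9.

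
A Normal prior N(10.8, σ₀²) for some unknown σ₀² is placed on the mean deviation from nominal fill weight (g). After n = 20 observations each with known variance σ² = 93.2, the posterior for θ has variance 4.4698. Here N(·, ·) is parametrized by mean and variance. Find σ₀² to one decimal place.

For the Normal–Normal model with known σ², precisions add: τ_n = τ₀ + n/σ².
So 1/σ₀² = 1/4.4698 − 20/93.2 = 0.223724 − 0.214592 = 0.009132.
Hence σ₀² = 1/0.009132 ≈ 109.5.

σ₀² = 109.5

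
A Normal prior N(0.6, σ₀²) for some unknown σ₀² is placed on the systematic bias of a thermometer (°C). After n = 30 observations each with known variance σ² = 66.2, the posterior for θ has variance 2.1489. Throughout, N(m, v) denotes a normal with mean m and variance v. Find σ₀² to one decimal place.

σ₀² = 82.1

Posterior precision equals prior precision plus data precision: 1/σ_n² = 1/σ₀² + n/σ².
So 1/σ₀² = 1/2.1489 − 30/66.2 = 0.465354 − 0.453172 = 0.012182.
Hence σ₀² = 1/0.012182 ≈ 82.1.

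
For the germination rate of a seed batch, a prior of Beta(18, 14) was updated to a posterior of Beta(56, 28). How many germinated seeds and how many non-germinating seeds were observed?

A Beta(a, b) prior with s successes and f failures in binomial data gives a Beta(a+s, b+f) posterior.
Match parameters: s=56−18=38, f=28−14=14.

38 germinated seeds and 14 non-germinating seeds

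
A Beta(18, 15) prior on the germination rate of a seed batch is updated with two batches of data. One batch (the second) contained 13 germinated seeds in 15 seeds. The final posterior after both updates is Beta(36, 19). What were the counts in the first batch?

5 germinated seeds and 2 non-germinating seeds

Because Beta–binomial updating is additive in the counts, the combined data contributed (α_post−α_prior, β_post−β_prior) successes and failures.
Total across both batches: 36−18=18 germinated seeds, 19−15=4 non-germinating seeds.
Subtract the second batch: 18−13=5 germinated seeds and 4−2=2 non-germinating seeds.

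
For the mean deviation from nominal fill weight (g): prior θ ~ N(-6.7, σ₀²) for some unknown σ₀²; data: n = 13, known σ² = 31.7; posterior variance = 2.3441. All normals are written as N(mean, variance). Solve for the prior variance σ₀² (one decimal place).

σ₀² = 60.6

For the Normal–Normal model with known σ², precisions add: τ_n = τ₀ + n/σ².
So 1/σ₀² = 1/2.3441 − 13/31.7 = 0.426603 − 0.410095 = 0.016508.
Hence σ₀² = 1/0.016508 ≈ 60.6.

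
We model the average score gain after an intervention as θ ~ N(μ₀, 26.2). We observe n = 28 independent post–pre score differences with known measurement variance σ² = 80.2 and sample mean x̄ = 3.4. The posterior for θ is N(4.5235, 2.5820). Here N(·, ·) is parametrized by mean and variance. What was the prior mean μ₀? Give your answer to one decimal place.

μ₀ = 14.8

The posterior mean is a precision-weighted average: μ_n = (τ₀μ₀ + τ_data·x̄)/(τ₀+τ_data), with τ₀=1/σ₀² and τ_data=n/σ².
Here τ₀ = 1/26.2 = 0.038168 and τ_data = 28/80.2 = 0.349127, so τ_n = 0.387295.
Rearranging for μ₀: μ₀ = (μ_n·τ_n − τ_data·x̄)/τ₀ = (4.5235·0.387295 − 0.349127·3.4) / 0.038168 = 0.564897/0.038168 ≈ 14.8.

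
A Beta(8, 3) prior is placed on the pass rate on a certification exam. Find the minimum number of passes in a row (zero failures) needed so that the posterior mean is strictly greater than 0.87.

k = 13

After k passes and 0 failures the posterior is Beta(8+k, 3), with mean (8+k)/(8+3+k).
Set (8+k)/(11+k) > 0.87 and solve: k > (0.87·11 − 8)/(1 − 0.87) = 12.077.
The smallest integer exceeding 12.077 is 13, and checking k=13: (21)/(24) = 0.8750 > 0.87.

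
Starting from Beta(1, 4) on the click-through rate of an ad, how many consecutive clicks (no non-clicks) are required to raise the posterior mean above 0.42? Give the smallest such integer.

k = 2

After k clicks and 0 non-clicks the posterior is Beta(1+k, 4), with mean (1+k)/(1+4+k).
Set (1+k)/(5+k) > 0.42 and solve: k > (0.42·5 − 1)/(1 − 0.42) = 1.897.
The smallest integer exceeding 1.897 is 2.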